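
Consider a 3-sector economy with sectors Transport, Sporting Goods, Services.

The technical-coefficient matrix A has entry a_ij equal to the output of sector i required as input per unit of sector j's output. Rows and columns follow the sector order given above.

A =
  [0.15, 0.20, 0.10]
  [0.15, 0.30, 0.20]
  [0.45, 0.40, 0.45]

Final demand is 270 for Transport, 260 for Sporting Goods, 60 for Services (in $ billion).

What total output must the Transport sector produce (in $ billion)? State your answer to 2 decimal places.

I − A =
  [   0.85    -0.20    -0.10]
  [  -0.15     0.70    -0.20]
  [  -0.45    -0.40     0.55]
Cofactors of I−A, C_ij = (−1)^(i+j)·(minor ij) (rows/columns in the sector order above):
  C_11 = (0.70)(0.55) − (-0.20)(-0.40) = 0.3050
  C_12 = −[(-0.15)(0.55) − (-0.20)(-0.45)] = 0.1725
  C_13 = (-0.15)(-0.40) − (0.70)(-0.45) = 0.3750
  C_21 = −[(-0.20)(0.55) − (-0.10)(-0.40)] = 0.1500
  C_22 = (0.85)(0.55) − (-0.10)(-0.45) = 0.4225
  C_23 = −[(0.85)(-0.40) − (-0.20)(-0.45)] = 0.4300
  C_31 = (-0.20)(-0.20) − (-0.10)(0.70) = 0.1100
  C_32 = −[(0.85)(-0.20) − (-0.10)(-0.15)] = 0.1850
  C_33 = (0.85)(0.70) − (-0.20)(-0.15) = 0.5650
det(I−A) = Σ_j (I−A)_1j·C_1j = (0.85)(0.3050) + (-0.20)(0.1725) + (-0.10)(0.3750) = 0.18725
adj(I−A) = Cᵀ =
  [ 0.3050   0.1500   0.1100]
  [ 0.1725   0.4225   0.1850]
  [ 0.3750   0.4300   0.5650]
(I − A)⁻¹ = adj(I−A) / det(I−A) ≈
  [   1.6288     0.8011     0.5874]
  [   0.9212     2.2563     0.9880]
  [   2.0027     2.2964     3.0174]
x = (I − A)⁻¹ d = adj(I−A)·d / det(I−A), with det(I−A) = 0.18725:
  x_1 = (0.3050·270 + 0.1500·260 + 0.1100·60) / 0.18725 = 127.95 / 0.18725 ≈ 683.31
  x_2 = (0.1725·270 + 0.4225·260 + 0.1850·60) / 0.18725 = 167.525 / 0.18725 ≈ 894.66
  x_3 = (0.3750·270 + 0.4300·260 + 0.5650·60) / 0.18725 = 246.95 / 0.18725 ≈ 1318.83

x_1 = 683.31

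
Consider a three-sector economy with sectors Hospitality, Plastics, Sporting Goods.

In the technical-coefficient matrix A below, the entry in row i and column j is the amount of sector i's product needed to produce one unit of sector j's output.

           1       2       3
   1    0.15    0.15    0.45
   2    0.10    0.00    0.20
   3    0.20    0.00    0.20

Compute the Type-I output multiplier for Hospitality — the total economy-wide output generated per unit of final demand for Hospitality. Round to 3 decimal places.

I − A =
  [   0.85    -0.15    -0.45]
  [  -0.10     1.00    -0.20]
  [  -0.20     0.00     0.80]
Cofactors of I−A, C_ij = (−1)^(i+j)·(minor ij) (rows/columns in the sector order above):
  C_11 = (1.00)(0.80) − (-0.20)(0.00) = 0.8000
  C_12 = −[(-0.10)(0.80) − (-0.20)(-0.20)] = 0.1200
  C_13 = (-0.10)(0.00) − (1.00)(-0.20) = 0.2000
  C_21 = −[(-0.15)(0.80) − (-0.45)(0.00)] = 0.1200
  C_22 = (0.85)(0.80) − (-0.45)(-0.20) = 0.5900
  C_23 = −[(0.85)(0.00) − (-0.15)(-0.20)] = 0.0300
  C_31 = (-0.15)(-0.20) − (-0.45)(1.00) = 0.4800
  C_32 = −[(0.85)(-0.20) − (-0.45)(-0.10)] = 0.2150
  C_33 = (0.85)(1.00) − (-0.15)(-0.10) = 0.8350
det(I−A) = Σ_j (I−A)_1j·C_1j = (0.85)(0.8000) + (-0.15)(0.1200) + (-0.45)(0.2000) = 0.5720
adj(I−A) = Cᵀ =
  [ 0.8000   0.1200   0.4800]
  [ 0.1200   0.5900   0.2150]
  [ 0.2000   0.0300   0.8350]
(I − A)⁻¹ = adj(I−A) / det(I−A) ≈
  [   1.3986     0.2098     0.8392]
  [   0.2098     1.0315     0.3759]
  [   0.3497     0.0524     1.4598]
The output multiplier for sector j is the column-j sum of the Leontief inverse (I − A)⁻¹ = adj(I−A) / det(I−A).
Column 1 of adj(I−A): (0.8000, 0.1200, 0.2000); det(I−A) = 0.5720.
m_1 = (0.8000 + 0.1200 + 0.2000) / 0.5720 = 1.12 / 0.5720 ≈ 1.958.

m_1 = 1.958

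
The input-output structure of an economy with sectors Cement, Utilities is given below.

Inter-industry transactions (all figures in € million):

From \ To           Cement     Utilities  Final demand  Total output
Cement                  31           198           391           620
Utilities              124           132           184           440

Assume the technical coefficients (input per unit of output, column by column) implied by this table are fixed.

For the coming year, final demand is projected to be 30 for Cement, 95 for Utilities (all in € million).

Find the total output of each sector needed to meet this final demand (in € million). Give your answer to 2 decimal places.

x_C = 110.87, x_U = 167.39

Technical coefficients a_ij = z_ij / X_j:
  a_CC = 31/620 = 0.05, a_UC = 124/620 = 0.20
  a_CU = 198/440 = 0.45, a_UU = 132/440 = 0.30
I − A =
  [   0.95    -0.45]
  [  -0.20     0.70]
det(I−A) = (0.95)(0.70) − (-0.45)(-0.20) = 0.5750
adj(I−A) = [[0.70, 0.45], [0.20, 0.95]]
(I − A)⁻¹ = adj(I−A) / det(I−A) ≈
  [   1.2174     0.7826]
  [   0.3478     1.6522]
x = (I − A)⁻¹ d = adj(I−A)·d / det(I−A), with det(I−A) = 0.5750:
  x_C = (0.70·30 + 0.45·95) / 0.5750 = 63.75 / 0.5750 ≈ 110.87
  x_U = (0.20·30 + 0.95·95) / 0.5750 = 96.25 / 0.5750 ≈ 167.39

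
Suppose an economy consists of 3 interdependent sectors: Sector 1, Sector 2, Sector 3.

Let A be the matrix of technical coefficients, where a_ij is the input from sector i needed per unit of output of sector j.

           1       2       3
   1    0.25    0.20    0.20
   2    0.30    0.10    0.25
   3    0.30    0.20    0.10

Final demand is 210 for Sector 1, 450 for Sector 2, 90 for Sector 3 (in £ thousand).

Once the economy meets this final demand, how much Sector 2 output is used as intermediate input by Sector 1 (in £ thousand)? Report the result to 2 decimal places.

z_21 = 192.62

I − A =
  [   0.75    -0.20    -0.20]
  [  -0.30     0.90    -0.25]
  [  -0.30    -0.20     0.90]
Cofactors of I−A, C_ij = (−1)^(i+j)·(minor ij) (rows/columns in the sector order above):
  C_11 = (0.90)(0.90) − (-0.25)(-0.20) = 0.7600
  C_12 = −[(-0.30)(0.90) − (-0.25)(-0.30)] = 0.3450
  C_13 = (-0.30)(-0.20) − (0.90)(-0.30) = 0.3300
  C_21 = −[(-0.20)(0.90) − (-0.20)(-0.20)] = 0.2200
  C_22 = (0.75)(0.90) − (-0.20)(-0.30) = 0.6150
  C_23 = −[(0.75)(-0.20) − (-0.20)(-0.30)] = 0.2100
  C_31 = (-0.20)(-0.25) − (-0.20)(0.90) = 0.2300
  C_32 = −[(0.75)(-0.25) − (-0.20)(-0.30)] = 0.2475
  C_33 = (0.75)(0.90) − (-0.20)(-0.30) = 0.6150
det(I−A) = Σ_j (I−A)_1j·C_1j = (0.75)(0.7600) + (-0.20)(0.3450) + (-0.20)(0.3300) = 0.4350
adj(I−A) = Cᵀ =
  [ 0.7600   0.2200   0.2300]
  [ 0.3450   0.6150   0.2475]
  [ 0.3300   0.2100   0.6150]
(I − A)⁻¹ = adj(I−A) / det(I−A) ≈
  [   1.7471     0.5057     0.5287]
  [   0.7931     1.4138     0.5690]
  [   0.7586     0.4828     1.4138]
First solve x = (I − A)⁻¹ d = adj(I−A)·d / det(I−A); in particular x_1 = (0.7600·210 + 0.2200·450 + 0.2300·90) / 0.4350 = 279.30 / 0.4350 ≈ 642.0690.
Intermediate flow from 2 to 1: z_21 = a_21 · x_1 = 0.30 × 279.30 / 0.4350 = 83.79 / 0.4350 ≈ 192.62.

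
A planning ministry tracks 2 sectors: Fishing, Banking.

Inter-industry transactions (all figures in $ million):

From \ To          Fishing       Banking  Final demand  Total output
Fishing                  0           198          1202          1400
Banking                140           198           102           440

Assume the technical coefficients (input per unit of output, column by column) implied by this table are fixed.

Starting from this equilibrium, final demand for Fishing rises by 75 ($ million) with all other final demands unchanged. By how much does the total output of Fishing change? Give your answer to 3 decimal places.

Technical coefficients a_ij = z_ij / X_j:
  a_11 = 0/1400 = 0.00, a_21 = 140/1400 = 0.10
  a_12 = 198/440 = 0.45, a_22 = 198/440 = 0.45
I − A =
  [   1.00    -0.45]
  [  -0.10     0.55]
det(I−A) = (1.00)(0.55) − (-0.45)(-0.10) = 0.5050
adj(I−A) = [[0.55, 0.45], [0.10, 1.00]]
(I − A)⁻¹ = adj(I−A) / det(I−A) ≈
  [   1.0891     0.8911]
  [   0.1980     1.9802]
Δx = (I − A)⁻¹ Δd with Δd having +75 in the Fishing component and 0 elsewhere.
So Δx_1 = L_11 · (+75), where L_11 = adj(I−A)_11 / det(I−A) = 0.55 / 0.5050.
Δx_1 = 0.55 × (+75) / 0.5050 = 41.25 / 0.5050 ≈ 81.683.

Δx_1 = 81.683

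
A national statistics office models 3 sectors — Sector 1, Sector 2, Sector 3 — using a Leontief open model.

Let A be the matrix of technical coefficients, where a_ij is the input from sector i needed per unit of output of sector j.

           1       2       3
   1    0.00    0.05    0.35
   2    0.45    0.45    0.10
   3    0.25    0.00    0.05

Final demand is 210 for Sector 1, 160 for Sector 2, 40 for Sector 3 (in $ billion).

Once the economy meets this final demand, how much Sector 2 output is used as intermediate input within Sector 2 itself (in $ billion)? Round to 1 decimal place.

z_22 = 242.4

I − A =
  [   1.00    -0.05    -0.35]
  [  -0.45     0.55    -0.10]
  [  -0.25     0.00     0.95]
Cofactors of I−A, C_ij = (−1)^(i+j)·(minor ij) (rows/columns in the sector order above):
  C_11 = (0.55)(0.95) − (-0.10)(0.00) = 0.5225
  C_12 = −[(-0.45)(0.95) − (-0.10)(-0.25)] = 0.4525
  C_13 = (-0.45)(0.00) − (0.55)(-0.25) = 0.1375
  C_21 = −[(-0.05)(0.95) − (-0.35)(0.00)] = 0.0475
  C_22 = (1.00)(0.95) − (-0.35)(-0.25) = 0.8625
  C_23 = −[(1.00)(0.00) − (-0.05)(-0.25)] = 0.0125
  C_31 = (-0.05)(-0.10) − (-0.35)(0.55) = 0.1975
  C_32 = −[(1.00)(-0.10) − (-0.35)(-0.45)] = 0.2575
  C_33 = (1.00)(0.55) − (-0.05)(-0.45) = 0.5275
det(I−A) = Σ_j (I−A)_1j·C_1j = (1.00)(0.5225) + (-0.05)(0.4525) + (-0.35)(0.1375) = 0.45175
adj(I−A) = Cᵀ =
  [ 0.5225   0.0475   0.1975]
  [ 0.4525   0.8625   0.2575]
  [ 0.1375   0.0125   0.5275]
(I − A)⁻¹ = adj(I−A) / det(I−A) ≈
  [   1.1566     0.1051     0.4372]
  [   1.0017     1.9092     0.5700]
  [   0.3044     0.0277     1.1677]
First solve x = (I − A)⁻¹ d = adj(I−A)·d / det(I−A); in particular x_2 = (0.4525·210 + 0.8625·160 + 0.2575·40) / 0.45175 = 243.325 / 0.45175 ≈ 538.628.
Intermediate flow from 2 to 2: z_22 = a_22 · x_2 = 0.45 × 243.325 / 0.45175 = 109.49625 / 0.45175 ≈ 242.4.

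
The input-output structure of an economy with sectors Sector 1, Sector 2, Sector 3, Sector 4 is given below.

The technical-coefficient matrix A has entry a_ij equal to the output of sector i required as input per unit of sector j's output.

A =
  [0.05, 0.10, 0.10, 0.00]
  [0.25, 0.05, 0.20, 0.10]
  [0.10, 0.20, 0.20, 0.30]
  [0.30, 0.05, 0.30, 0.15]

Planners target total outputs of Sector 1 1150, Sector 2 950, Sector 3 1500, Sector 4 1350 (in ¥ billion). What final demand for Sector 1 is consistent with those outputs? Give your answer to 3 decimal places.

I − A =
  [   0.95    -0.10    -0.10     0.00]
  [  -0.25     0.95    -0.20    -0.10]
  [  -0.10    -0.20     0.80    -0.30]
  [  -0.30    -0.05    -0.30     0.85]
d = (I − A) x:
  d_1 = (+0.95)·1150 + (-0.10)·950 + (-0.10)·1500 + (+0.00)·1350 = 847.500
  d_2 = (-0.25)·1150 + (+0.95)·950 + (-0.20)·1500 + (-0.10)·1350 = 180.000
  d_3 = (-0.10)·1150 + (-0.20)·950 + (+0.80)·1500 + (-0.30)·1350 = 490.000
  d_4 = (-0.30)·1150 + (-0.05)·950 + (-0.30)·1500 + (+0.85)·1350 = 305.000

d_1 = 847.500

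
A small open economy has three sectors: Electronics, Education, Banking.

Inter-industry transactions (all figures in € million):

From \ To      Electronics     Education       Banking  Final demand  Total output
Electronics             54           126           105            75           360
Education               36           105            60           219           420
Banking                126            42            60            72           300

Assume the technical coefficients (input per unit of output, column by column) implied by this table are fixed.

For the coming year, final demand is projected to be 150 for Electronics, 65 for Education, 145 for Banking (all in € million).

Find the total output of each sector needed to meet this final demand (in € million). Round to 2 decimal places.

x_1 = 430.02, x_2 = 250.87, x_3 = 400.74

Technical coefficients a_ij = z_ij / X_j:
  a_11 = 54/360 = 0.15, a_21 = 36/360 = 0.10, a_31 = 126/360 = 0.35
  a_12 = 126/420 = 0.30, a_22 = 105/420 = 0.25, a_32 = 42/420 = 0.10
  a_13 = 105/300 = 0.35, a_23 = 60/300 = 0.20, a_33 = 60/300 = 0.20
I − A =
  [   0.85    -0.30    -0.35]
  [  -0.10     0.75    -0.20]
  [  -0.35    -0.10     0.80]
Cofactors of I−A, C_ij = (−1)^(i+j)·(minor ij) (rows/columns in the sector order above):
  C_11 = (0.75)(0.80) − (-0.20)(-0.10) = 0.5800
  C_12 = −[(-0.10)(0.80) − (-0.20)(-0.35)] = 0.1500
  C_13 = (-0.10)(-0.10) − (0.75)(-0.35) = 0.2725
  C_21 = −[(-0.30)(0.80) − (-0.35)(-0.10)] = 0.2750
  C_22 = (0.85)(0.80) − (-0.35)(-0.35) = 0.5575
  C_23 = −[(0.85)(-0.10) − (-0.30)(-0.35)] = 0.1900
  C_31 = (-0.30)(-0.20) − (-0.35)(0.75) = 0.3225
  C_32 = −[(0.85)(-0.20) − (-0.35)(-0.10)] = 0.2050
  C_33 = (0.85)(0.75) − (-0.30)(-0.10) = 0.6075
det(I−A) = Σ_j (I−A)_1j·C_1j = (0.85)(0.5800) + (-0.30)(0.1500) + (-0.35)(0.2725) = 0.352625
adj(I−A) = Cᵀ =
  [ 0.5800   0.2750   0.3225]
  [ 0.1500   0.5575   0.2050]
  [ 0.2725   0.1900   0.6075]
(I − A)⁻¹ = adj(I−A) / det(I−A) ≈
  [   1.6448     0.7799     0.9146]
  [   0.4254     1.5810     0.5814]
  [   0.7728     0.5388     1.7228]
x = (I − A)⁻¹ d = adj(I−A)·d / det(I−A), with det(I−A) = 0.352625:
  x_1 = (0.5800·150 + 0.2750·65 + 0.3225·145) / 0.352625 = 151.6375 / 0.352625 ≈ 430.02
  x_2 = (0.1500·150 + 0.5575·65 + 0.2050·145) / 0.352625 = 88.4625 / 0.352625 ≈ 250.87
  x_3 = (0.2725·150 + 0.1900·65 + 0.6075·145) / 0.352625 = 141.3125 / 0.352625 ≈ 400.74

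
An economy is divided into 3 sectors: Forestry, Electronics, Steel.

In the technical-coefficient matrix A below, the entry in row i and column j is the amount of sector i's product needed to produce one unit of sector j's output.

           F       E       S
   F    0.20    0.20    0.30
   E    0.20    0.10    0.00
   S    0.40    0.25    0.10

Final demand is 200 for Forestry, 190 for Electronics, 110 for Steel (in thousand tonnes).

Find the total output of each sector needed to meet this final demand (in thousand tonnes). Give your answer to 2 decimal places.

I − A =
  [   0.80    -0.20    -0.30]
  [  -0.20     0.90     0.00]
  [  -0.40    -0.25     0.90]
Cofactors of I−A, C_ij = (−1)^(i+j)·(minor ij) (rows/columns in the sector order above):
  C_11 = (0.90)(0.90) − (0.00)(-0.25) = 0.8100
  C_12 = −[(-0.20)(0.90) − (0.00)(-0.40)] = 0.1800
  C_13 = (-0.20)(-0.25) − (0.90)(-0.40) = 0.4100
  C_21 = −[(-0.20)(0.90) − (-0.30)(-0.25)] = 0.2550
  C_22 = (0.80)(0.90) − (-0.30)(-0.40) = 0.6000
  C_23 = −[(0.80)(-0.25) − (-0.20)(-0.40)] = 0.2800
  C_31 = (-0.20)(0.00) − (-0.30)(0.90) = 0.2700
  C_32 = −[(0.80)(0.00) − (-0.30)(-0.20)] = 0.0600
  C_33 = (0.80)(0.90) − (-0.20)(-0.20) = 0.6800
det(I−A) = Σ_j (I−A)_1j·C_1j = (0.80)(0.8100) + (-0.20)(0.1800) + (-0.30)(0.4100) = 0.4890
adj(I−A) = Cᵀ =
  [ 0.8100   0.2550   0.2700]
  [ 0.1800   0.6000   0.0600]
  [ 0.4100   0.2800   0.6800]
(I − A)⁻¹ = adj(I−A) / det(I−A) ≈
  [   1.6564     0.5215     0.5521]
  [   0.3681     1.2270     0.1227]
  [   0.8384     0.5726     1.3906]
x = (I − A)⁻¹ d = adj(I−A)·d / det(I−A), with det(I−A) = 0.4890:
  x_F = (0.8100·200 + 0.2550·190 + 0.2700·110) / 0.4890 = 240.15 / 0.4890 ≈ 491.10
  x_E = (0.1800·200 + 0.6000·190 + 0.0600·110) / 0.4890 = 156.60 / 0.4890 ≈ 320.25
  x_S = (0.4100·200 + 0.2800·190 + 0.6800·110) / 0.4890 = 210.00 / 0.4890 ≈ 429.45

x_F = 491.10, x_E = 320.25, x_S = 429.45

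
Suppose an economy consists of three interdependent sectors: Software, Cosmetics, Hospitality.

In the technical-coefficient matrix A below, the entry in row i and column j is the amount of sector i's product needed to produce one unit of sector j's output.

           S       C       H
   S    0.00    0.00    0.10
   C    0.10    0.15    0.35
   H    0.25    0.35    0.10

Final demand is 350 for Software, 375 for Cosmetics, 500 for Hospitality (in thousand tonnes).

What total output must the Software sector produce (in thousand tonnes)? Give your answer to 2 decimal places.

I − A =
  [   1.00     0.00    -0.10]
  [  -0.10     0.85    -0.35]
  [  -0.25    -0.35     0.90]
Cofactors of I−A, C_ij = (−1)^(i+j)·(minor ij) (rows/columns in the sector order above):
  C_11 = (0.85)(0.90) − (-0.35)(-0.35) = 0.6425
  C_12 = −[(-0.10)(0.90) − (-0.35)(-0.25)] = 0.1775
  C_13 = (-0.10)(-0.35) − (0.85)(-0.25) = 0.2475
  C_21 = −[(0.00)(0.90) − (-0.10)(-0.35)] = 0.0350
  C_22 = (1.00)(0.90) − (-0.10)(-0.25) = 0.8750
  C_23 = −[(1.00)(-0.35) − (0.00)(-0.25)] = 0.3500
  C_31 = (0.00)(-0.35) − (-0.10)(0.85) = 0.0850
  C_32 = −[(1.00)(-0.35) − (-0.10)(-0.10)] = 0.3600
  C_33 = (1.00)(0.85) − (0.00)(-0.10) = 0.8500
det(I−A) = Σ_j (I−A)_1j·C_1j = (1.00)(0.6425) + (0.00)(0.1775) + (-0.10)(0.2475) = 0.61775
adj(I−A) = Cᵀ =
  [ 0.6425   0.0350   0.0850]
  [ 0.1775   0.8750   0.3600]
  [ 0.2475   0.3500   0.8500]
(I − A)⁻¹ = adj(I−A) / det(I−A) ≈
  [   1.0401     0.0567     0.1376]
  [   0.2873     1.4164     0.5828]
  [   0.4006     0.5666     1.3760]
x = (I − A)⁻¹ d = adj(I−A)·d / det(I−A), with det(I−A) = 0.61775:
  x_S = (0.6425·350 + 0.0350·375 + 0.0850·500) / 0.61775 = 280.50 / 0.61775 ≈ 454.07
  x_C = (0.1775·350 + 0.8750·375 + 0.3600·500) / 0.61775 = 570.25 / 0.61775 ≈ 923.11
  x_H = (0.2475·350 + 0.3500·375 + 0.8500·500) / 0.61775 = 642.875 / 0.61775 ≈ 1040.67

x_S = 454.07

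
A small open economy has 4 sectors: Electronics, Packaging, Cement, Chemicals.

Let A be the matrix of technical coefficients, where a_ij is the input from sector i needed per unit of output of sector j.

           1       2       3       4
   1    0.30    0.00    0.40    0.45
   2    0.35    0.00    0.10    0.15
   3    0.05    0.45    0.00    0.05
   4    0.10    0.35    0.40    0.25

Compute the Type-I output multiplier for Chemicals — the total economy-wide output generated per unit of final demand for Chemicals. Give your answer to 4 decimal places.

I − A =
  [   0.70     0.00    -0.40    -0.45]
  [  -0.35     1.00    -0.10    -0.15]
  [  -0.05    -0.45     1.00    -0.05]
  [  -0.10    -0.35    -0.40     0.75]
Compute the cofactors C_ij = (−1)^(i+j)·(3×3 minor ij) of I−A; the adjugate is their transpose:
adj(I−A) = Cᵀ =
  [ 0.615000   0.380500   0.474750   0.476750]
  [ 0.277750   0.440000   0.264000   0.272250]
  [ 0.170875   0.236125   0.388125   0.175625]
  [ 0.302750   0.382000   0.393500   0.585500]
det(I−A) = Σ_j (I−A)_1j·C_1j = (0.70)(0.615000) + (0.00)(0.277750) + (-0.40)(0.170875) + (-0.45)(0.302750) = 0.2259125
(I − A)⁻¹ = adj(I−A) / det(I−A) ≈
  [   2.72229     1.68428     2.10148     2.11033]
  [   1.22946     1.94766     1.16859     1.20511]
  [   0.75638     1.04521     1.71803     0.77740]
  [   1.34012     1.69092     1.74182     2.59171]
The output multiplier for sector j is the column-j sum of the Leontief inverse (I − A)⁻¹ = adj(I−A) / det(I−A).
Column 4 of adj(I−A): (0.476750, 0.272250, 0.175625, 0.585500); det(I−A) = 0.2259125.
m_4 = (0.476750 + 0.272250 + 0.175625 + 0.585500) / 0.2259125 = 1.510125 / 0.2259125 ≈ 6.6846.

m_4 = 6.6846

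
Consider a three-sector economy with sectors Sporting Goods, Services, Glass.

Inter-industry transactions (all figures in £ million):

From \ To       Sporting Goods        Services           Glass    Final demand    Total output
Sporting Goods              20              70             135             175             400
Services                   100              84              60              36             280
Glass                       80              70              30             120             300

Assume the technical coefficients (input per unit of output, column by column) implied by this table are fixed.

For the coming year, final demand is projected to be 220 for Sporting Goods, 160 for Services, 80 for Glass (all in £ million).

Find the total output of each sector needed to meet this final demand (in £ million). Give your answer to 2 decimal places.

x_1 = 535.54, x_2 = 520.55, x_3 = 352.49

Technical coefficients a_ij = z_ij / X_j:
  a_11 = 20/400 = 0.05, a_21 = 100/400 = 0.25, a_31 = 80/400 = 0.20
  a_12 = 70/280 = 0.25, a_22 = 84/280 = 0.30, a_32 = 70/280 = 0.25
  a_13 = 135/300 = 0.45, a_23 = 60/300 = 0.20, a_33 = 30/300 = 0.10
I − A =
  [   0.95    -0.25    -0.45]
  [  -0.25     0.70    -0.20]
  [  -0.20    -0.25     0.90]
Cofactors of I−A, C_ij = (−1)^(i+j)·(minor ij) (rows/columns in the sector order above):
  C_11 = (0.70)(0.90) − (-0.20)(-0.25) = 0.5800
  C_12 = −[(-0.25)(0.90) − (-0.20)(-0.20)] = 0.2650
  C_13 = (-0.25)(-0.25) − (0.70)(-0.20) = 0.2025
  C_21 = −[(-0.25)(0.90) − (-0.45)(-0.25)] = 0.3375
  C_22 = (0.95)(0.90) − (-0.45)(-0.20) = 0.7650
  C_23 = −[(0.95)(-0.25) − (-0.25)(-0.20)] = 0.2875
  C_31 = (-0.25)(-0.20) − (-0.45)(0.70) = 0.3650
  C_32 = −[(0.95)(-0.20) − (-0.45)(-0.25)] = 0.3025
  C_33 = (0.95)(0.70) − (-0.25)(-0.25) = 0.6025
det(I−A) = Σ_j (I−A)_1j·C_1j = (0.95)(0.5800) + (-0.25)(0.2650) + (-0.45)(0.2025) = 0.393625
adj(I−A) = Cᵀ =
  [ 0.5800   0.3375   0.3650]
  [ 0.2650   0.7650   0.3025]
  [ 0.2025   0.2875   0.6025]
(I − A)⁻¹ = adj(I−A) / det(I−A) ≈
  [   1.4735     0.8574     0.9273]
  [   0.6732     1.9435     0.7685]
  [   0.5144     0.7304     1.5306]
x = (I − A)⁻¹ d = adj(I−A)·d / det(I−A), with det(I−A) = 0.393625:
  x_1 = (0.5800·220 + 0.3375·160 + 0.3650·80) / 0.393625 = 210.80 / 0.393625 ≈ 535.54
  x_2 = (0.2650·220 + 0.7650·160 + 0.3025·80) / 0.393625 = 204.90 / 0.393625 ≈ 520.55
  x_3 = (0.2025·220 + 0.2875·160 + 0.6025·80) / 0.393625 = 138.75 / 0.393625 ≈ 352.49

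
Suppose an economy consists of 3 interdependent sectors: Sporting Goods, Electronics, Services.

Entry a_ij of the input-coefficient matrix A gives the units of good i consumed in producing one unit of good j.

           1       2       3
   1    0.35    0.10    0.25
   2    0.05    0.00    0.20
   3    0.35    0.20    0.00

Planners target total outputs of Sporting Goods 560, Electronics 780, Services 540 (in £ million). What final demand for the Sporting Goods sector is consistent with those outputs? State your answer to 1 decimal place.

I − A =
  [   0.65    -0.10    -0.25]
  [  -0.05     1.00    -0.20]
  [  -0.35    -0.20     1.00]
d = (I − A) x:
  d_1 = (+0.65)·560 + (-0.10)·780 + (-0.25)·540 = 151.0
  d_2 = (-0.05)·560 + (+1.00)·780 + (-0.20)·540 = 644.0
  d_3 = (-0.35)·560 + (-0.20)·780 + (+1.00)·540 = 188.0

d_1 = 151.0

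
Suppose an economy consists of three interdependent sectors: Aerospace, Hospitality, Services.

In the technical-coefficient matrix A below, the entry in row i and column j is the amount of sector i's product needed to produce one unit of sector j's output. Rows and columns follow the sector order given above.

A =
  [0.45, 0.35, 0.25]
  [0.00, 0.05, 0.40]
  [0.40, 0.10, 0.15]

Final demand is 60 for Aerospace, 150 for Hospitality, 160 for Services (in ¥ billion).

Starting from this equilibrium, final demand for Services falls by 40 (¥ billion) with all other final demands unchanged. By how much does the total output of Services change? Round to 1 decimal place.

Δx_S = -77.1

I − A =
  [   0.55    -0.35    -0.25]
  [   0.00     0.95    -0.40]
  [  -0.40    -0.10     0.85]
Cofactors of I−A, C_ij = (−1)^(i+j)·(minor ij) (rows/columns in the sector order above):
  C_11 = (0.95)(0.85) − (-0.40)(-0.10) = 0.7675
  C_12 = −[(0.00)(0.85) − (-0.40)(-0.40)] = 0.1600
  C_13 = (0.00)(-0.10) − (0.95)(-0.40) = 0.3800
  C_21 = −[(-0.35)(0.85) − (-0.25)(-0.10)] = 0.3225
  C_22 = (0.55)(0.85) − (-0.25)(-0.40) = 0.3675
  C_23 = −[(0.55)(-0.10) − (-0.35)(-0.40)] = 0.1950
  C_31 = (-0.35)(-0.40) − (-0.25)(0.95) = 0.3775
  C_32 = −[(0.55)(-0.40) − (-0.25)(0.00)] = 0.2200
  C_33 = (0.55)(0.95) − (-0.35)(0.00) = 0.5225
det(I−A) = Σ_j (I−A)_1j·C_1j = (0.55)(0.7675) + (-0.35)(0.1600) + (-0.25)(0.3800) = 0.271125
adj(I−A) = Cᵀ =
  [ 0.7675   0.3225   0.3775]
  [ 0.1600   0.3675   0.2200]
  [ 0.3800   0.1950   0.5225]
(I − A)⁻¹ = adj(I−A) / det(I−A) ≈
  [   2.8308     1.1895     1.3923]
  [   0.5901     1.3555     0.8114]
  [   1.4016     0.7192     1.9272]
Δx = (I − A)⁻¹ Δd with Δd having -40 in the Services component and 0 elsewhere.
So Δx_S = L_SS · (-40), where L_SS = adj(I−A)_SS / det(I−A) = 0.5225 / 0.271125.
Δx_S = 0.5225 × (-40) / 0.271125 = -20.90 / 0.271125 ≈ -77.1.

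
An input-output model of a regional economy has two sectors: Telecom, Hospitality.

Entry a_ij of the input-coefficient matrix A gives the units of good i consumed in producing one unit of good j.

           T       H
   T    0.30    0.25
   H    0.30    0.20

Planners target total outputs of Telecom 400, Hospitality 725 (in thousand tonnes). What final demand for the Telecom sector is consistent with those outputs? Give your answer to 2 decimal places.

I − A =
  [   0.70    -0.25]
  [  -0.30     0.80]
d = (I − A) x:
  d_T = (+0.70)·400 + (-0.25)·725 = 98.75
  d_H = (-0.30)·400 + (+0.80)·725 = 460.00

d_T = 98.75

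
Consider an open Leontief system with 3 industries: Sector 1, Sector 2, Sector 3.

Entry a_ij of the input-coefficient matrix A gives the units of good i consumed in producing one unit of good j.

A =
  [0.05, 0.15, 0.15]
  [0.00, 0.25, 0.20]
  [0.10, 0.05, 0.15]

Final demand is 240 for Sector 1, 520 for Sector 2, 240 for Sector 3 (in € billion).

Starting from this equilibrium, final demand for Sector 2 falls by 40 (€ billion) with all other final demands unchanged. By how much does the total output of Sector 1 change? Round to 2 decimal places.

Δx_1 = -9.28

I − A =
  [   0.95    -0.15    -0.15]
  [   0.00     0.75    -0.20]
  [  -0.10    -0.05     0.85]
Cofactors of I−A, C_ij = (−1)^(i+j)·(minor ij) (rows/columns in the sector order above):
  C_11 = (0.75)(0.85) − (-0.20)(-0.05) = 0.6275
  C_12 = −[(0.00)(0.85) − (-0.20)(-0.10)] = 0.0200
  C_13 = (0.00)(-0.05) − (0.75)(-0.10) = 0.0750
  C_21 = −[(-0.15)(0.85) − (-0.15)(-0.05)] = 0.1350
  C_22 = (0.95)(0.85) − (-0.15)(-0.10) = 0.7925
  C_23 = −[(0.95)(-0.05) − (-0.15)(-0.10)] = 0.0625
  C_31 = (-0.15)(-0.20) − (-0.15)(0.75) = 0.1425
  C_32 = −[(0.95)(-0.20) − (-0.15)(0.00)] = 0.1900
  C_33 = (0.95)(0.75) − (-0.15)(0.00) = 0.7125
det(I−A) = Σ_j (I−A)_1j·C_1j = (0.95)(0.6275) + (-0.15)(0.0200) + (-0.15)(0.0750) = 0.581875
adj(I−A) = Cᵀ =
  [ 0.6275   0.1350   0.1425]
  [ 0.0200   0.7925   0.1900]
  [ 0.0750   0.0625   0.7125]
(I − A)⁻¹ = adj(I−A) / det(I−A) ≈
  [   1.0784     0.2320     0.2449]
  [   0.0344     1.3620     0.3265]
  [   0.1289     0.1074     1.2245]
Δx = (I − A)⁻¹ Δd with Δd having -40 in the Sector 2 component and 0 elsewhere.
So Δx_1 = L_12 · (-40), where L_12 = adj(I−A)_12 / det(I−A) = 0.1350 / 0.581875.
Δx_1 = 0.1350 × (-40) / 0.581875 = -5.40 / 0.581875 ≈ -9.28.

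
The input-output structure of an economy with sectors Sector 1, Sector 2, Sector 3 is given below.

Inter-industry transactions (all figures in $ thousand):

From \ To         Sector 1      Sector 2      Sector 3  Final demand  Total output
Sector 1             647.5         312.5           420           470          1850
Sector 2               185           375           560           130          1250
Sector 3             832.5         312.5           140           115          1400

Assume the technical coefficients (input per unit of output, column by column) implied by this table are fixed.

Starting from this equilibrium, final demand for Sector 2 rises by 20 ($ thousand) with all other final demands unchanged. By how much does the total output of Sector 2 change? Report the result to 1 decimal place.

Technical coefficients a_ij = z_ij / X_j:
  a_11 = 647.5/1850 = 0.35, a_21 = 185/1850 = 0.10, a_31 = 832.5/1850 = 0.45
  a_12 = 312.5/1250 = 0.25, a_22 = 375/1250 = 0.30, a_32 = 312.5/1250 = 0.25
  a_13 = 420/1400 = 0.30, a_23 = 560/1400 = 0.40, a_33 = 140/1400 = 0.10
I − A =
  [   0.65    -0.25    -0.30]
  [  -0.10     0.70    -0.40]
  [  -0.45    -0.25     0.90]
Cofactors of I−A, C_ij = (−1)^(i+j)·(minor ij) (rows/columns in the sector order above):
  C_11 = (0.70)(0.90) − (-0.40)(-0.25) = 0.5300
  C_12 = −[(-0.10)(0.90) − (-0.40)(-0.45)] = 0.2700
  C_13 = (-0.10)(-0.25) − (0.70)(-0.45) = 0.3400
  C_21 = −[(-0.25)(0.90) − (-0.30)(-0.25)] = 0.3000
  C_22 = (0.65)(0.90) − (-0.30)(-0.45) = 0.4500
  C_23 = −[(0.65)(-0.25) − (-0.25)(-0.45)] = 0.2750
  C_31 = (-0.25)(-0.40) − (-0.30)(0.70) = 0.3100
  C_32 = −[(0.65)(-0.40) − (-0.30)(-0.10)] = 0.2900
  C_33 = (0.65)(0.70) − (-0.25)(-0.10) = 0.4300
det(I−A) = Σ_j (I−A)_1j·C_1j = (0.65)(0.5300) + (-0.25)(0.2700) + (-0.30)(0.3400) = 0.1750
adj(I−A) = Cᵀ =
  [ 0.5300   0.3000   0.3100]
  [ 0.2700   0.4500   0.2900]
  [ 0.3400   0.2750   0.4300]
(I − A)⁻¹ = adj(I−A) / det(I−A) ≈
  [   3.0286     1.7143     1.7714]
  [   1.5429     2.5714     1.6571]
  [   1.9429     1.5714     2.4571]
Δx = (I − A)⁻¹ Δd with Δd having +20 in the Sector 2 component and 0 elsewhere.
So Δx_2 = L_22 · (+20), where L_22 = adj(I−A)_22 / det(I−A) = 0.4500 / 0.1750.
Δx_2 = 0.4500 × (+20) / 0.1750 = 9.00 / 0.1750 ≈ 51.4.

Δx_2 = 51.4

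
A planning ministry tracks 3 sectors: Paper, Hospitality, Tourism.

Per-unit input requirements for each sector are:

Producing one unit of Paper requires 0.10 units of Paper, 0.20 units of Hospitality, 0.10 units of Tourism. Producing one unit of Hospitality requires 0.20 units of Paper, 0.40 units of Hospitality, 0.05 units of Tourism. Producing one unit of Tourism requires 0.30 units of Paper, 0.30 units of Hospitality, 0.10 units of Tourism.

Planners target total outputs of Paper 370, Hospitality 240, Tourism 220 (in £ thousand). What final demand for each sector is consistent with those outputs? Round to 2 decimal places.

I − A =
  [   0.90    -0.20    -0.30]
  [  -0.20     0.60    -0.30]
  [  -0.10    -0.05     0.90]
d = (I − A) x:
  d_P = (+0.90)·370 + (-0.20)·240 + (-0.30)·220 = 219.00
  d_H = (-0.20)·370 + (+0.60)·240 + (-0.30)·220 = 4.00
  d_T = (-0.10)·370 + (-0.05)·240 + (+0.90)·220 = 149.00

d_P = 219.00, d_H = 4.00, d_T = 149.00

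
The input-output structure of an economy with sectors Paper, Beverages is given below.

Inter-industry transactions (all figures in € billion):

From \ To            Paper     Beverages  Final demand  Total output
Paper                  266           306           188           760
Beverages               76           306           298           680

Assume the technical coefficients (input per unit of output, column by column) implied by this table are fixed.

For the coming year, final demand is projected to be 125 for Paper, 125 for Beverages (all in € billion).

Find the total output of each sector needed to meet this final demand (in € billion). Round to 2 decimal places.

Technical coefficients a_ij = z_ij / X_j:
  a_11 = 266/760 = 0.35, a_21 = 76/760 = 0.10
  a_12 = 306/680 = 0.45, a_22 = 306/680 = 0.45
I − A =
  [   0.65    -0.45]
  [  -0.10     0.55]
det(I−A) = (0.65)(0.55) − (-0.45)(-0.10) = 0.3125
adj(I−A) = [[0.55, 0.45], [0.10, 0.65]]
(I − A)⁻¹ = adj(I−A) / det(I−A) ≈
  [   1.7600     1.4400]
  [   0.3200     2.0800]
x = (I − A)⁻¹ d = adj(I−A)·d / det(I−A), with det(I−A) = 0.3125:
  x_1 = (0.55·125 + 0.45·125) / 0.3125 = 125.00 / 0.3125 = 400.00
  x_2 = (0.10·125 + 0.65·125) / 0.3125 = 93.75 / 0.3125 = 300.00

x_1 = 400.00, x_2 = 300.00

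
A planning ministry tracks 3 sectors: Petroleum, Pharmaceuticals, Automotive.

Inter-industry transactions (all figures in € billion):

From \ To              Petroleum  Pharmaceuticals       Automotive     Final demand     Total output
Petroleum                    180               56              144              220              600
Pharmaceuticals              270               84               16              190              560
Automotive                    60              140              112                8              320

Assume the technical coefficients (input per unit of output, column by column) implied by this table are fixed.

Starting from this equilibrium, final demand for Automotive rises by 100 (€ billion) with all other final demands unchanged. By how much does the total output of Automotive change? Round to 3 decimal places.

Technical coefficients a_ij = z_ij / X_j:
  a_11 = 180/600 = 0.30, a_21 = 270/600 = 0.45, a_31 = 60/600 = 0.10
  a_12 = 56/560 = 0.10, a_22 = 84/560 = 0.15, a_32 = 140/560 = 0.25
  a_13 = 144/320 = 0.45, a_23 = 16/320 = 0.05, a_33 = 112/320 = 0.35
I − A =
  [   0.70    -0.10    -0.45]
  [  -0.45     0.85    -0.05]
  [  -0.10    -0.25     0.65]
Cofactors of I−A, C_ij = (−1)^(i+j)·(minor ij) (rows/columns in the sector order above):
  C_11 = (0.85)(0.65) − (-0.05)(-0.25) = 0.5400
  C_12 = −[(-0.45)(0.65) − (-0.05)(-0.10)] = 0.2975
  C_13 = (-0.45)(-0.25) − (0.85)(-0.10) = 0.1975
  C_21 = −[(-0.10)(0.65) − (-0.45)(-0.25)] = 0.1775
  C_22 = (0.70)(0.65) − (-0.45)(-0.10) = 0.4100
  C_23 = −[(0.70)(-0.25) − (-0.10)(-0.10)] = 0.1850
  C_31 = (-0.10)(-0.05) − (-0.45)(0.85) = 0.3875
  C_32 = −[(0.70)(-0.05) − (-0.45)(-0.45)] = 0.2375
  C_33 = (0.70)(0.85) − (-0.10)(-0.45) = 0.5500
det(I−A) = Σ_j (I−A)_1j·C_1j = (0.70)(0.5400) + (-0.10)(0.2975) + (-0.45)(0.1975) = 0.259375
adj(I−A) = Cᵀ =
  [ 0.5400   0.1775   0.3875]
  [ 0.2975   0.4100   0.2375]
  [ 0.1975   0.1850   0.5500]
(I − A)⁻¹ = adj(I−A) / det(I−A) ≈
  [   2.0819     0.6843     1.4940]
  [   1.1470     1.5807     0.9157]
  [   0.7614     0.7133     2.1205]
Δx = (I − A)⁻¹ Δd with Δd having +100 in the Automotive component and 0 elsewhere.
So Δx_3 = L_33 · (+100), where L_33 = adj(I−A)_33 / det(I−A) = 0.5500 / 0.259375.
Δx_3 = 0.5500 × (+100) / 0.259375 = 55.00 / 0.259375 ≈ 212.048.

Δx_3 = 212.048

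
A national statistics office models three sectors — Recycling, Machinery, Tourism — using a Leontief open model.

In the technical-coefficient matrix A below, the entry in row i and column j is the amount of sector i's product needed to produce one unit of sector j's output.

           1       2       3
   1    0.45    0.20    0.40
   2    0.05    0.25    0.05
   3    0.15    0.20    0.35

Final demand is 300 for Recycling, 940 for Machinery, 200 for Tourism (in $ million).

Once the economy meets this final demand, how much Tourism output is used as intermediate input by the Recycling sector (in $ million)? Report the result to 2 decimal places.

I − A =
  [   0.55    -0.20    -0.40]
  [  -0.05     0.75    -0.05]
  [  -0.15    -0.20     0.65]
Cofactors of I−A, C_ij = (−1)^(i+j)·(minor ij) (rows/columns in the sector order above):
  C_11 = (0.75)(0.65) − (-0.05)(-0.20) = 0.4775
  C_12 = −[(-0.05)(0.65) − (-0.05)(-0.15)] = 0.0400
  C_13 = (-0.05)(-0.20) − (0.75)(-0.15) = 0.1225
  C_21 = −[(-0.20)(0.65) − (-0.40)(-0.20)] = 0.2100
  C_22 = (0.55)(0.65) − (-0.40)(-0.15) = 0.2975
  C_23 = −[(0.55)(-0.20) − (-0.20)(-0.15)] = 0.1400
  C_31 = (-0.20)(-0.05) − (-0.40)(0.75) = 0.3100
  C_32 = −[(0.55)(-0.05) − (-0.40)(-0.05)] = 0.0475
  C_33 = (0.55)(0.75) − (-0.20)(-0.05) = 0.4025
det(I−A) = Σ_j (I−A)_1j·C_1j = (0.55)(0.4775) + (-0.20)(0.0400) + (-0.40)(0.1225) = 0.205625
adj(I−A) = Cᵀ =
  [ 0.4775   0.2100   0.3100]
  [ 0.0400   0.2975   0.0475]
  [ 0.1225   0.1400   0.4025]
(I − A)⁻¹ = adj(I−A) / det(I−A) ≈
  [   2.3222     1.0213     1.5076]
  [   0.1945     1.4468     0.2310]
  [   0.5957     0.6809     1.9574]
First solve x = (I − A)⁻¹ d = adj(I−A)·d / det(I−A); in particular x_1 = (0.4775·300 + 0.2100·940 + 0.3100·200) / 0.205625 = 402.65 / 0.205625 ≈ 1958.1763.
Intermediate flow from 3 to 1: z_31 = a_31 · x_1 = 0.15 × 402.65 / 0.205625 = 60.3975 / 0.205625 ≈ 293.73.

z_31 = 293.73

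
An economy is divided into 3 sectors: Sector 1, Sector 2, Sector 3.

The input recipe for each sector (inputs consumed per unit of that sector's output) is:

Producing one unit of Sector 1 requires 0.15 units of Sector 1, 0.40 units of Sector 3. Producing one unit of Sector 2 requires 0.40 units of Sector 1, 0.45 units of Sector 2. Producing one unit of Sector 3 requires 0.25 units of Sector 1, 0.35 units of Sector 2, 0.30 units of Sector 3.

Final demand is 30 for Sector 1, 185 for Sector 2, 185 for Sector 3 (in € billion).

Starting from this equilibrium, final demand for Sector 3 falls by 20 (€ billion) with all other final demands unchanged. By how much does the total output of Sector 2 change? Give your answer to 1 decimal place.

Δx_2 = -27.5

I − A =
  [   0.85    -0.40    -0.25]
  [   0.00     0.55    -0.35]
  [  -0.40     0.00     0.70]
Cofactors of I−A, C_ij = (−1)^(i+j)·(minor ij) (rows/columns in the sector order above):
  C_11 = (0.55)(0.70) − (-0.35)(0.00) = 0.3850
  C_12 = −[(0.00)(0.70) − (-0.35)(-0.40)] = 0.1400
  C_13 = (0.00)(0.00) − (0.55)(-0.40) = 0.2200
  C_21 = −[(-0.40)(0.70) − (-0.25)(0.00)] = 0.2800
  C_22 = (0.85)(0.70) − (-0.25)(-0.40) = 0.4950
  C_23 = −[(0.85)(0.00) − (-0.40)(-0.40)] = 0.1600
  C_31 = (-0.40)(-0.35) − (-0.25)(0.55) = 0.2775
  C_32 = −[(0.85)(-0.35) − (-0.25)(0.00)] = 0.2975
  C_33 = (0.85)(0.55) − (-0.40)(0.00) = 0.4675
det(I−A) = Σ_j (I−A)_1j·C_1j = (0.85)(0.3850) + (-0.40)(0.1400) + (-0.25)(0.2200) = 0.21625
adj(I−A) = Cᵀ =
  [ 0.3850   0.2800   0.2775]
  [ 0.1400   0.4950   0.2975]
  [ 0.2200   0.1600   0.4675]
(I − A)⁻¹ = adj(I−A) / det(I−A) ≈
  [   1.7803     1.2948     1.2832]
  [   0.6474     2.2890     1.3757]
  [   1.0173     0.7399     2.1618]
Δx = (I − A)⁻¹ Δd with Δd having -20 in the Sector 3 component and 0 elsewhere.
So Δx_2 = L_23 · (-20), where L_23 = adj(I−A)_23 / det(I−A) = 0.2975 / 0.21625.
Δx_2 = 0.2975 × (-20) / 0.21625 = -5.95 / 0.21625 ≈ -27.5.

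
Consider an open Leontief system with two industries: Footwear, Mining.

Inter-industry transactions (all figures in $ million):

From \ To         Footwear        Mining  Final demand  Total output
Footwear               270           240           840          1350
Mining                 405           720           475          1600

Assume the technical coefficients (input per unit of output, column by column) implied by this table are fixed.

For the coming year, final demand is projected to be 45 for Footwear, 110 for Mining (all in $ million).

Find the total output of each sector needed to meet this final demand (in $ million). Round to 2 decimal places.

Technical coefficients a_ij = z_ij / X_j:
  a_11 = 270/1350 = 0.20, a_21 = 405/1350 = 0.30
  a_12 = 240/1600 = 0.15, a_22 = 720/1600 = 0.45
I − A =
  [   0.80    -0.15]
  [  -0.30     0.55]
det(I−A) = (0.80)(0.55) − (-0.15)(-0.30) = 0.3950
adj(I−A) = [[0.55, 0.15], [0.30, 0.80]]
(I − A)⁻¹ = adj(I−A) / det(I−A) ≈
  [   1.3924     0.3797]
  [   0.7595     2.0253]
x = (I − A)⁻¹ d = adj(I−A)·d / det(I−A), with det(I−A) = 0.3950:
  x_1 = (0.55·45 + 0.15·110) / 0.3950 = 41.25 / 0.3950 ≈ 104.43
  x_2 = (0.30·45 + 0.80·110) / 0.3950 = 101.50 / 0.3950 ≈ 256.96

x_1 = 104.43, x_2 = 256.96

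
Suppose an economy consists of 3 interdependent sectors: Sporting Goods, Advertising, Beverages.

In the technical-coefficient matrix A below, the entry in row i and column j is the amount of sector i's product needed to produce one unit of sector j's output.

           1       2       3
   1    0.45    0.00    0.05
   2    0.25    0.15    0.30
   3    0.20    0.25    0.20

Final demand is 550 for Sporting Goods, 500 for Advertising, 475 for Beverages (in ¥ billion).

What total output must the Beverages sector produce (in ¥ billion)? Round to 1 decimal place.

x_3 = 1303.8

I − A =
  [   0.55     0.00    -0.05]
  [  -0.25     0.85    -0.30]
  [  -0.20    -0.25     0.80]
Cofactors of I−A, C_ij = (−1)^(i+j)·(minor ij) (rows/columns in the sector order above):
  C_11 = (0.85)(0.80) − (-0.30)(-0.25) = 0.6050
  C_12 = −[(-0.25)(0.80) − (-0.30)(-0.20)] = 0.2600
  C_13 = (-0.25)(-0.25) − (0.85)(-0.20) = 0.2325
  C_21 = −[(0.00)(0.80) − (-0.05)(-0.25)] = 0.0125
  C_22 = (0.55)(0.80) − (-0.05)(-0.20) = 0.4300
  C_23 = −[(0.55)(-0.25) − (0.00)(-0.20)] = 0.1375
  C_31 = (0.00)(-0.30) − (-0.05)(0.85) = 0.0425
  C_32 = −[(0.55)(-0.30) − (-0.05)(-0.25)] = 0.1775
  C_33 = (0.55)(0.85) − (0.00)(-0.25) = 0.4675
det(I−A) = Σ_j (I−A)_1j·C_1j = (0.55)(0.6050) + (0.00)(0.2600) + (-0.05)(0.2325) = 0.321125
adj(I−A) = Cᵀ =
  [ 0.6050   0.0125   0.0425]
  [ 0.2600   0.4300   0.1775]
  [ 0.2325   0.1375   0.4675]
(I − A)⁻¹ = adj(I−A) / det(I−A) ≈
  [   1.8840     0.0389     0.1323]
  [   0.8097     1.3390     0.5527]
  [   0.7240     0.4282     1.4558]
x = (I − A)⁻¹ d = adj(I−A)·d / det(I−A), with det(I−A) = 0.321125:
  x_1 = (0.6050·550 + 0.0125·500 + 0.0425·475) / 0.321125 = 359.1875 / 0.321125 ≈ 1118.5
  x_2 = (0.2600·550 + 0.4300·500 + 0.1775·475) / 0.321125 = 442.3125 / 0.321125 ≈ 1377.4
  x_3 = (0.2325·550 + 0.1375·500 + 0.4675·475) / 0.321125 = 418.6875 / 0.321125 ≈ 1303.8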